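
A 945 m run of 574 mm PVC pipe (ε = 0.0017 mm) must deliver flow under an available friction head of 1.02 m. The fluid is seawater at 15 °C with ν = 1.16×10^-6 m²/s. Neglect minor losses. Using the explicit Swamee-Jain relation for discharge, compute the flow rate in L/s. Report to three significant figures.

Q ≈ 247 L/s

Swamee-Jain (Type II): Q = -0.965·√(gD⁵h_f/L)·ln[ε/(3.7D) + √(3.17ν²L/(gD³h_f))]
√(gD⁵h_f/L) = √(9.81·0.574⁵·1.02/945) = 0.02569
ε/(3.7D) = 8.00×10^-7; √(3.17ν²L/(gD³h_f)) = 4.62×10^-5
Q = -0.965·0.02569·ln(4.695×10^-5) = 0.2470 m³/s
Check: V = 0.955 m/s, Re = 4.72×10^5, f = 0.01327, h_f = 1.01 m ≈ 1.02 m ✓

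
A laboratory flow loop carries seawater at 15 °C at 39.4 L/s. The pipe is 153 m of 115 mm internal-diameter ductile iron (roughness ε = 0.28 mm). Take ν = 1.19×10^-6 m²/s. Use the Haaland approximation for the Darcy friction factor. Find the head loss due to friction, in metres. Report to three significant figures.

h_f ≈ 24.5 m

V = 4Q/(πD²) = 4·0.0394/(π·0.115²) = 3.793 m/s
Re = VD/ν = 3.793·0.115/1.19×10^-6 = 3.67×10^5 → turbulent
ε/D = 0.28/115 = 0.00243
Haaland: f = 0.02513
h_f = f(L/D)V²/(2g) = 0.02513·(153/0.115)·3.793²/(2·9.81) = 24.52 m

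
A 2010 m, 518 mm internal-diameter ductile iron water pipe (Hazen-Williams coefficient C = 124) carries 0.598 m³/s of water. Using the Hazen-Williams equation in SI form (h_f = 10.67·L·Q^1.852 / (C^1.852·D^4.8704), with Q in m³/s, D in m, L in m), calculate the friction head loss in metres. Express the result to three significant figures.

h_f ≈ 27.0 m

h_f = 10.67·2010·0.598^1.852 / (124^1.852·0.518^4.8704) = 27.05 m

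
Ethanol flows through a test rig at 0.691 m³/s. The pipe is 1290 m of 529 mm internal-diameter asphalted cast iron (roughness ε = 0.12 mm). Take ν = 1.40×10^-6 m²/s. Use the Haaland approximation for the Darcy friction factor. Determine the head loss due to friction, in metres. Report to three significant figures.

h_f ≈ 18.2 m

V = 4Q/(πD²) = 4·0.691/(π·0.529²) = 3.144 m/s
Re = VD/ν = 3.144·0.529/1.40×10^-6 = 1.19×10^6 → turbulent
ε/D = 0.12/529 = 2.27×10^-4
Haaland: f = 0.01478
h_f = f(L/D)V²/(2g) = 0.01478·(1290/0.529)·3.144²/(2·9.81) = 18.15 m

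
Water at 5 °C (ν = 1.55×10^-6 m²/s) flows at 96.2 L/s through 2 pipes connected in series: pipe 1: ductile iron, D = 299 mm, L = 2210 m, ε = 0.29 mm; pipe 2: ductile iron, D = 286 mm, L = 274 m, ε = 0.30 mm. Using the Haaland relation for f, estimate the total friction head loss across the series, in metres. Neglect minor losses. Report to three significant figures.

H ≈ 16.8 m

Pipe 1: V = 1.370 m/s, Re = 2.64×10^5, ε/D = 9.70×10^-4, f = 0.02051, h_1 = f(L/D)V²/2g = 14.50 m
Pipe 2: V = 1.497 m/s, Re = 2.76×10^5, ε/D = 0.00105, f = 0.02079, h_2 = f(L/D)V²/2g = 2.277 m
Series → Q common, losses add: H = Σh = 16.78 m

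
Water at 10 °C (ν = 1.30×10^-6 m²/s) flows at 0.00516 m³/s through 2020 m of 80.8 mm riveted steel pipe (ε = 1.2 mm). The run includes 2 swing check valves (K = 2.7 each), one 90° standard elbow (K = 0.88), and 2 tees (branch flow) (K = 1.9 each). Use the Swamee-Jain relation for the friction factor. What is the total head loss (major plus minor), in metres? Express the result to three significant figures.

H_L ≈ 58.1 m

V = 4Q/(πD²) = 1.006 m/s; V²/2g = 0.05161 m
Re = 6.25×10^4, ε/D = 0.0149 → f = 0.04460 (Swamee-Jain)
Major: h_f = f(L/D)·V²/2g = 0.04460·25000·0.05161 = 57.56 m
Minor: ΣK = 10.1; h_m = ΣK·V²/2g = 0.5203 m
Total H_L = 57.56 + 0.5203 = 58.08 m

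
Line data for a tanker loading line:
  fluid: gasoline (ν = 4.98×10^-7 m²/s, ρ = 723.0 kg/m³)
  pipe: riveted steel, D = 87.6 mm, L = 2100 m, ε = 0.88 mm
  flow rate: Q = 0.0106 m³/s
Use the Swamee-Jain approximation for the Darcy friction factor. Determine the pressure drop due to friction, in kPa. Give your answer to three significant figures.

V = 4Q/(πD²) = 4·0.0106/(π·0.0876²) = 1.759 m/s
Re = VD/ν = 1.759·0.0876/4.98×10^-7 = 3.09×10^5 → turbulent
ε/D = 0.88/87.6 = 0.0100
Swamee-Jain: f = 0.03827
h_f = f(L/D)V²/(2g) = 0.03827·(2100/0.0876)·1.759²/(2·9.81) = 144.6 m
Δp = ρg·h_f = 723.0·9.81·144.6 = 1026 kPa

Δp ≈ 1030 kPa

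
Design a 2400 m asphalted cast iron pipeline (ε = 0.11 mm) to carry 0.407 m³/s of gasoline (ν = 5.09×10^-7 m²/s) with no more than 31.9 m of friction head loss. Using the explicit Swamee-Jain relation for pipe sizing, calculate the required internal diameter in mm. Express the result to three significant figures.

Swamee-Jain (Type III): D = 0.66·[ε^1.25·(LQ²/(gh_f))^4.75 + ν·Q^9.4·(L/(gh_f))^5.2]^0.04
LQ²/(gh_f) = 1.270; L/(gh_f) = 7.669
Term 1 = ε^1.25·(…)^4.75 = 3.51×10^-5; Term 2 = ν·Q^9.4·(…)^5.2 = 4.34×10^-6
D = 0.66·(3.51×10^-5 + 4.34×10^-6)^0.04 = 0.4399 m = 440 mm
Check: V = 2.68 m/s, Re = 2.31×10^6, f = 0.01483, h_f = 29.6 m ≈ 31.9 m ✓

D ≈ 440 mm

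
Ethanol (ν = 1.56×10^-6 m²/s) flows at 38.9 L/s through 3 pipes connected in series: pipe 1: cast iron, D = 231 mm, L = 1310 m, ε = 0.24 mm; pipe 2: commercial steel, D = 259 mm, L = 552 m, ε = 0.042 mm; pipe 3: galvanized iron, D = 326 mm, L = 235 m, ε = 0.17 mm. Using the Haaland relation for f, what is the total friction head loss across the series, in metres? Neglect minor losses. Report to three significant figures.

H ≈ 6.59 m

Pipe 1: V = 0.9282 m/s, Re = 1.37×10^5, ε/D = 0.00104, f = 0.02155, h_1 = f(L/D)V²/2g = 5.368 m
Pipe 2: V = 0.7383 m/s, Re = 1.23×10^5, ε/D = 1.62×10^-4, f = 0.01792, h_2 = f(L/D)V²/2g = 1.061 m
Pipe 3: V = 0.4660 m/s, Re = 9.74×10^4, ε/D = 5.21×10^-4, f = 0.02022, h_3 = f(L/D)V²/2g = 0.1614 m
Series → Q common, losses add: H = Σh = 6.590 m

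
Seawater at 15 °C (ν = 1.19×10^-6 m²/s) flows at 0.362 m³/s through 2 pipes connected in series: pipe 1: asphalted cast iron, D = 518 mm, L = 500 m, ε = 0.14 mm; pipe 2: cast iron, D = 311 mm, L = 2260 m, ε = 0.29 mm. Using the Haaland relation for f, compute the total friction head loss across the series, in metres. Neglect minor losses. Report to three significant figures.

H ≈ 167 m

Pipe 1: V = 1.718 m/s, Re = 7.48×10^5, ε/D = 2.70×10^-4, f = 0.01553, h_1 = f(L/D)V²/2g = 2.255 m
Pipe 2: V = 4.765 m/s, Re = 1.25×10^6, ε/D = 9.32×10^-4, f = 0.01957, h_2 = f(L/D)V²/2g = 164.6 m
Series → Q common, losses add: H = Σh = 166.9 m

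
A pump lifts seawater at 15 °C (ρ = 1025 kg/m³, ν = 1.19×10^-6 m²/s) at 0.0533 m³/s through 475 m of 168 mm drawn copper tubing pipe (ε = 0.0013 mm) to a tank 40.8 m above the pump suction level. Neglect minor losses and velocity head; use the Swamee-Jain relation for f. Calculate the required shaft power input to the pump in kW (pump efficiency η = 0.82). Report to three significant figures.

V = 4Q/(πD²) = 2.404 m/s; Re = 3.39×10^5; ε/D = 7.74×10^-6; f = 0.01415
h_f = f(L/D)V²/2g = 11.79 m
Total head H = z + h_f = 40.8 + 11.79 = 52.59 m
P_hyd = ρgQH = 1025·9.81·0.0533·52.59 = 28.18 kW
P_shaft = P_hyd/η = 28.18/0.82 = 34.37 kW

P_shaft ≈ 34.4 kW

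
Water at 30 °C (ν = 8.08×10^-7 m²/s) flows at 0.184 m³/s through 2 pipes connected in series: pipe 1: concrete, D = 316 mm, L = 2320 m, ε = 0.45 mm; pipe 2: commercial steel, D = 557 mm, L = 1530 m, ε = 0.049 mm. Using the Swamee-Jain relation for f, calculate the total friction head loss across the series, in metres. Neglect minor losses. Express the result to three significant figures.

Pipe 1: V = 2.346 m/s, Re = 9.18×10^5, ε/D = 0.00142, f = 0.02178, h_1 = f(L/D)V²/2g = 44.87 m
Pipe 2: V = 0.7551 m/s, Re = 5.21×10^5, ε/D = 8.80×10^-5, f = 0.01426, h_2 = f(L/D)V²/2g = 1.138 m
Series → Q common, losses add: H = Σh = 46.01 m

H ≈ 46.0 m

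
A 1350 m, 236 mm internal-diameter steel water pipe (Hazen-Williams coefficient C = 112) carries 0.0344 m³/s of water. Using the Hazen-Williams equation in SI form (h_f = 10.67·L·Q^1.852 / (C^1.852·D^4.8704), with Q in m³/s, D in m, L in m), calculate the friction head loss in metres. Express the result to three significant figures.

h_f ≈ 5.10 m

h_f = 10.67·1350·0.0344^1.852 / (112^1.852·0.236^4.8704) = 5.096 m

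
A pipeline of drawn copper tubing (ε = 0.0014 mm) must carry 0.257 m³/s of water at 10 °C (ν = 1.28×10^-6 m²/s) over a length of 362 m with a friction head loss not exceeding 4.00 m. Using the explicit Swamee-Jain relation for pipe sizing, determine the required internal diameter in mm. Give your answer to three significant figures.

D ≈ 366 mm

Swamee-Jain (Type III): D = 0.66·[ε^1.25·(LQ²/(gh_f))^4.75 + ν·Q^9.4·(L/(gh_f))^5.2]^0.04
LQ²/(gh_f) = 0.6093; L/(gh_f) = 9.225
Term 1 = ε^1.25·(…)^4.75 = 4.58×10^-9; Term 2 = ν·Q^9.4·(…)^5.2 = 3.79×10^-7
D = 0.66·(4.58×10^-9 + 3.79×10^-7)^0.04 = 0.3655 m = 366 mm
Check: V = 2.45 m/s, Re = 6.99×10^5, f = 0.01242, h_f = 3.76 m ≈ 4.00 m ✓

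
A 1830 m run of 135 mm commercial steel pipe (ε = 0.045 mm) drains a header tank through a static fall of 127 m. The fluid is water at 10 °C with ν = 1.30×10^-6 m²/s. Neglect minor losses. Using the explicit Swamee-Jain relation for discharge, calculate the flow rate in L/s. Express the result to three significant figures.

Q ≈ 47.1 L/s

Swamee-Jain (Type II): Q = -0.965·√(gD⁵h_f/L)·ln[ε/(3.7D) + √(3.17ν²L/(gD³h_f))]
√(gD⁵h_f/L) = √(9.81·0.135⁵·127/1830) = 0.005525
ε/(3.7D) = 9.01×10^-5; √(3.17ν²L/(gD³h_f)) = 5.66×10^-5
Q = -0.965·0.005525·ln(1.466×10^-4) = 0.04707 m³/s
Check: V = 3.29 m/s, Re = 3.41×10^5, f = 0.01710, h_f = 128 m ≈ 127 m ✓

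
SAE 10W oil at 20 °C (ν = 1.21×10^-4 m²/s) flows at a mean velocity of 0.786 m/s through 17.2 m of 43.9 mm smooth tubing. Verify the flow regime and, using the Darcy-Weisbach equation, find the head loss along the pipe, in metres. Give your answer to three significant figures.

h_f ≈ 2.77 m

Re = VD/ν = 0.786·0.04390/1.21×10^-4 = 285 → laminar (Re < 2300)
f = 64/Re = 0.2244
h_f = f(L/D)V²/(2g) = 0.2244·(17.2/0.04390)·0.786²/(2·9.81) = 2.769 m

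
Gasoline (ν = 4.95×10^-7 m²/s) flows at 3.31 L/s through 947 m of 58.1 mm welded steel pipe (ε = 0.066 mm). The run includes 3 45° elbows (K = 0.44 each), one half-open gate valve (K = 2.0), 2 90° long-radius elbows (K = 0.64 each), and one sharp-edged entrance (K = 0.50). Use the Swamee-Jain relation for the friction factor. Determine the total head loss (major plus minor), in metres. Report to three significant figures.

H_L ≈ 29.1 m

V = 4Q/(πD²) = 1.248 m/s; V²/2g = 0.07945 m
Re = 1.47×10^5, ε/D = 0.00114 → f = 0.02213 (Swamee-Jain)
Major: h_f = f(L/D)·V²/2g = 0.02213·16299·0.07945 = 28.66 m
Minor: ΣK = 5.10; h_m = ΣK·V²/2g = 0.4052 m
Total H_L = 28.66 + 0.4052 = 29.07 m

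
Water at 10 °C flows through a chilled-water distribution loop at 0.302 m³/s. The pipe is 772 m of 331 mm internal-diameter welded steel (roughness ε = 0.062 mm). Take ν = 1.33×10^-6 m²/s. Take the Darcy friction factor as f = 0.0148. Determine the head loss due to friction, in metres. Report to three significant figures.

h_f ≈ 21.7 m

V = 4Q/(πD²) = 4·0.302/(π·0.331²) = 3.510 m/s
h_f = f(L/D)V²/(2g) = 0.01480·(772/0.331)·3.510²/(2·9.81) = 21.67 m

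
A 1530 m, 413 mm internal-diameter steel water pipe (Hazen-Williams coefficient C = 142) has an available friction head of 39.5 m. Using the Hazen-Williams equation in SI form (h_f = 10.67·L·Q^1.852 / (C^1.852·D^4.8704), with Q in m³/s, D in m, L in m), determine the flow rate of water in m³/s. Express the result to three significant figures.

Q ≈ 0.537 m³/s

Rearranging: Q = [h_f·C^1.852·D^4.8704 / (10.67·L)]^(1/1.852)
Q = [39.5·142^1.852·0.413^4.8704 / (10.67·1530)]^0.540 = 0.5366 m³/s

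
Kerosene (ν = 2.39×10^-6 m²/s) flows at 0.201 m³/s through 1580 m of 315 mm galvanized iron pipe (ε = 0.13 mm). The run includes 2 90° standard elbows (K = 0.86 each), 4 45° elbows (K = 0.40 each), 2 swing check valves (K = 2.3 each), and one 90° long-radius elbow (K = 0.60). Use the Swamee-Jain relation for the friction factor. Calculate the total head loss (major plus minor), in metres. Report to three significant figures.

V = 4Q/(πD²) = 2.579 m/s; V²/2g = 0.3391 m
Re = 3.40×10^5, ε/D = 4.13×10^-4 → f = 0.01764 (Swamee-Jain)
Major: h_f = f(L/D)·V²/2g = 0.01764·5016·0.3391 = 30.00 m
Minor: ΣK = 8.52; h_m = ΣK·V²/2g = 2.889 m
Total H_L = 30.00 + 2.889 = 32.89 m

H_L ≈ 32.9 m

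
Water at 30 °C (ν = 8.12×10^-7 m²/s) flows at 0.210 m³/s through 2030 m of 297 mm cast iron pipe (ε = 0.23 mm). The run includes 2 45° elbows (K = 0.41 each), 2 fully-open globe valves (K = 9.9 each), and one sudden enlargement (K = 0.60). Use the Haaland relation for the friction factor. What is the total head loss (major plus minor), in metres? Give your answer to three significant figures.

V = 4Q/(πD²) = 3.031 m/s; V²/2g = 0.4683 m
Re = 1.11×10^6, ε/D = 7.74×10^-4 → f = 0.01880 (Haaland)
Major: h_f = f(L/D)·V²/2g = 0.01880·6835·0.4683 = 60.16 m
Minor: ΣK = 21.2; h_m = ΣK·V²/2g = 9.938 m
Total H_L = 60.16 + 9.938 = 70.10 m

H_L ≈ 70.1 m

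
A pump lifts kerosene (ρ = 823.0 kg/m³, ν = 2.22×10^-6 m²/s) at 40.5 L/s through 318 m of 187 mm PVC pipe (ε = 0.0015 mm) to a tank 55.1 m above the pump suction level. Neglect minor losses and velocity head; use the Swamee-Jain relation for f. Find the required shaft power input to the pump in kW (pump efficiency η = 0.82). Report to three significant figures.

V = 4Q/(πD²) = 1.475 m/s; Re = 1.24×10^5; ε/D = 8.02×10^-6; f = 0.01714
h_f = f(L/D)V²/2g = 3.230 m
Total head H = z + h_f = 55.1 + 3.230 = 58.33 m
P_hyd = ρgQH = 823.0·9.81·0.0405·58.33 = 19.07 kW
P_shaft = P_hyd/η = 19.07/0.82 = 23.26 kW

P_shaft ≈ 23.3 kW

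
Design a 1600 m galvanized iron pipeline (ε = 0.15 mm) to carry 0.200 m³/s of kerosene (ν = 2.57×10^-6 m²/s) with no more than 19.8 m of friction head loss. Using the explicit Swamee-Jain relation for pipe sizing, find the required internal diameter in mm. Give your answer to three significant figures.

D ≈ 349 mm

Swamee-Jain (Type III): D = 0.66·[ε^1.25·(LQ²/(gh_f))^4.75 + ν·Q^9.4·(L/(gh_f))^5.2]^0.04
LQ²/(gh_f) = 0.3295; L/(gh_f) = 8.237
Term 1 = ε^1.25·(…)^4.75 = 8.51×10^-8; Term 2 = ν·Q^9.4·(…)^5.2 = 4.00×10^-8
D = 0.66·(8.51×10^-8 + 4.00×10^-8)^0.04 = 0.3495 m = 349 mm
Check: V = 2.08 m/s, Re = 2.84×10^5, f = 0.01799, h_f = 18.2 m ≈ 19.8 m ✓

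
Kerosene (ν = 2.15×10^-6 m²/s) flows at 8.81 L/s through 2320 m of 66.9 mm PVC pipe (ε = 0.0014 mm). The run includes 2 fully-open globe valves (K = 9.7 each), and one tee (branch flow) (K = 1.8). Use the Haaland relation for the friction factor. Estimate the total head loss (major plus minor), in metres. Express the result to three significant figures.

H_L ≈ 216 m

V = 4Q/(πD²) = 2.506 m/s; V²/2g = 0.3202 m
Re = 7.80×10^4, ε/D = 2.09×10^-5 → f = 0.01886 (Haaland)
Major: h_f = f(L/D)·V²/2g = 0.01886·34679·0.3202 = 209.3 m
Minor: ΣK = 21.2; h_m = ΣK·V²/2g = 6.787 m
Total H_L = 209.3 + 6.787 = 216.1 m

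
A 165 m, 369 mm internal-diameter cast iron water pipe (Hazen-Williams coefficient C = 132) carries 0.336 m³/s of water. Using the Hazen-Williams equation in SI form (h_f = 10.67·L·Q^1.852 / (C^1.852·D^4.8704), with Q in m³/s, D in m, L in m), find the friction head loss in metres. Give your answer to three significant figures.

h_f ≈ 3.55 m

h_f = 10.67·165·0.336^1.852 / (132^1.852·0.369^4.8704) = 3.547 m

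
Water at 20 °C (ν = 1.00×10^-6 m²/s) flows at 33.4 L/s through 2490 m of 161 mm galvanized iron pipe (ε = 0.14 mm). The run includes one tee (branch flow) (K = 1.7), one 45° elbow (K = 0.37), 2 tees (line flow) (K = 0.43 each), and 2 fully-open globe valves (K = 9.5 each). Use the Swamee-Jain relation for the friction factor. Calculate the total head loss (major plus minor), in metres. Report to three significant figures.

H_L ≈ 46.1 m

V = 4Q/(πD²) = 1.641 m/s; V²/2g = 0.1372 m
Re = 2.64×10^5, ε/D = 8.70×10^-4 → f = 0.02032 (Swamee-Jain)
Major: h_f = f(L/D)·V²/2g = 0.02032·15466·0.1372 = 43.11 m
Minor: ΣK = 21.9; h_m = ΣK·V²/2g = 3.008 m
Total H_L = 43.11 + 3.008 = 46.12 m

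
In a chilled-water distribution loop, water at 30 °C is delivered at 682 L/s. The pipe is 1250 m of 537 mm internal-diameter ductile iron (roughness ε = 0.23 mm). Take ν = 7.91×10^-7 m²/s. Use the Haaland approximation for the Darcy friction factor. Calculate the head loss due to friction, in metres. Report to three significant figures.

h_f ≈ 17.7 m

V = 4Q/(πD²) = 4·0.682/(π·0.537²) = 3.011 m/s
Re = VD/ν = 3.011·0.537/7.91×10^-7 = 2.04×10^6 → turbulent
ε/D = 0.23/537 = 4.28×10^-4
Haaland: f = 0.01641
h_f = f(L/D)V²/(2g) = 0.01641·(1250/0.537)·3.011²/(2·9.81) = 17.66 m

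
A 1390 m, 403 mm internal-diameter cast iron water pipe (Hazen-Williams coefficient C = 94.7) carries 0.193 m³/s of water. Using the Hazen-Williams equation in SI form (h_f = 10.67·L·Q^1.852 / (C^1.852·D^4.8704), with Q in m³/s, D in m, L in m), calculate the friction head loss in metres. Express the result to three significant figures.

h_f = 10.67·1390·0.193^1.852 / (94.7^1.852·0.403^4.8704) = 12.89 m

h_f ≈ 12.9 m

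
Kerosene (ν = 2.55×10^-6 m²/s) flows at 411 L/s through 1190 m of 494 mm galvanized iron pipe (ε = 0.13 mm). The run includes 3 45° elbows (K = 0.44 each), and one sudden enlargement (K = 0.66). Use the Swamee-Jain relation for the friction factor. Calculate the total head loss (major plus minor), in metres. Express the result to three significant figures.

V = 4Q/(πD²) = 2.144 m/s; V²/2g = 0.2344 m
Re = 4.15×10^5, ε/D = 2.63×10^-4 → f = 0.01631 (Swamee-Jain)
Major: h_f = f(L/D)·V²/2g = 0.01631·2409·0.2344 = 9.207 m
Minor: ΣK = 1.98; h_m = ΣK·V²/2g = 0.4640 m
Total H_L = 9.207 + 0.4640 = 9.671 m

H_L ≈ 9.67 m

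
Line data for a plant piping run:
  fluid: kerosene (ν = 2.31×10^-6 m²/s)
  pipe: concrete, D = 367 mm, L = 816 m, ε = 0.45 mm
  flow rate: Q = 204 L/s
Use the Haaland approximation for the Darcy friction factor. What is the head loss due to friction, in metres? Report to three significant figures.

h_f ≈ 9.02 m

V = 4Q/(πD²) = 4·0.204/(π·0.367²) = 1.928 m/s
Re = VD/ν = 1.928·0.367/2.31×10^-6 = 3.06×10^5 → turbulent
ε/D = 0.45/367 = 0.00123
Haaland: f = 0.02141
h_f = f(L/D)V²/(2g) = 0.02141·(816/0.367)·1.928²/(2·9.81) = 9.025 m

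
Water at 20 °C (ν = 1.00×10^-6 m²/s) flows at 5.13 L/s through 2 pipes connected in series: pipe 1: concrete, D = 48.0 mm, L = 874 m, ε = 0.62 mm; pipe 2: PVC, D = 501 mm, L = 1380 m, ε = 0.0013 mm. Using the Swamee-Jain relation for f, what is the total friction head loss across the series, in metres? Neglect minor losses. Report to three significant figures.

H ≈ 313 m

Pipe 1: V = 2.835 m/s, Re = 1.36×10^5, ε/D = 0.0129, f = 0.04198, h_1 = f(L/D)V²/2g = 313.1 m
Pipe 2: V = 0.02602 m/s, Re = 1.30×10^4, ε/D = 2.59×10^-6, f = 0.02883, h_2 = f(L/D)V²/2g = 0.002741 m
Series → Q common, losses add: H = Σh = 313.1 m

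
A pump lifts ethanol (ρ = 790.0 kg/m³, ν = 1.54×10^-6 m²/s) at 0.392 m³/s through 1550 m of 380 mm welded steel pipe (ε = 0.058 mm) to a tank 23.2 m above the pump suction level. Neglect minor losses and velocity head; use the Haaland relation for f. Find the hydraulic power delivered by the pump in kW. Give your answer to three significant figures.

V = 4Q/(πD²) = 3.456 m/s; Re = 8.53×10^5; ε/D = 1.53×10^-4; f = 0.01419
h_f = f(L/D)V²/2g = 35.24 m
Total head H = z + h_f = 23.2 + 35.24 = 58.44 m
P_hyd = ρgQH = 790.0·9.81·0.392·58.44 = 177.5 kW

P_hyd ≈ 178 kW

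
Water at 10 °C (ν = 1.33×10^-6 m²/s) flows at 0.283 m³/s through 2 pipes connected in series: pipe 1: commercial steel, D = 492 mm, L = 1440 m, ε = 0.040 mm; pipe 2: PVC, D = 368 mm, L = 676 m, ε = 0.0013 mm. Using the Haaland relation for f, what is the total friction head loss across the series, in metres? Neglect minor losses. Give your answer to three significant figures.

Pipe 1: V = 1.489 m/s, Re = 5.51×10^5, ε/D = 8.13×10^-5, f = 0.01388, h_1 = f(L/D)V²/2g = 4.589 m
Pipe 2: V = 2.661 m/s, Re = 7.36×10^5, ε/D = 3.53×10^-6, f = 0.01225, h_2 = f(L/D)V²/2g = 8.122 m
Series → Q common, losses add: H = Σh = 12.71 m

H ≈ 12.7 m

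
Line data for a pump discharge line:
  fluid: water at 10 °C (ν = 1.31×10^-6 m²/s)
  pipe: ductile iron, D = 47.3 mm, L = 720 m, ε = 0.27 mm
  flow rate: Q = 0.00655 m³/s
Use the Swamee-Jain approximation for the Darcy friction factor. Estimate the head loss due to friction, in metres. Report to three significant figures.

V = 4Q/(πD²) = 4·0.00655/(π·0.0473²) = 3.728 m/s
Re = VD/ν = 3.728·0.0473/1.31×10^-6 = 1.35×10^5 → turbulent
ε/D = 0.27/47.3 = 0.00571
Swamee-Jain: f = 0.03248
h_f = f(L/D)V²/(2g) = 0.03248·(720/0.0473)·3.728²/(2·9.81) = 350.2 m

h_f ≈ 350 m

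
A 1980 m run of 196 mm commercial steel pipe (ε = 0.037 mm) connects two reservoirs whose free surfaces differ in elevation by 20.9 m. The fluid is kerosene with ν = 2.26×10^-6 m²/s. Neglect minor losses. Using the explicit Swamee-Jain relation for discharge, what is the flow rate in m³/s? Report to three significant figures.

Q ≈ 0.0451 m³/s

Swamee-Jain (Type II): Q = -0.965·√(gD⁵h_f/L)·ln[ε/(3.7D) + √(3.17ν²L/(gD³h_f))]
√(gD⁵h_f/L) = √(9.81·0.196⁵·20.9/1980) = 0.005473
ε/(3.7D) = 5.10×10^-5; √(3.17ν²L/(gD³h_f)) = 1.44×10^-4
Q = -0.965·0.005473·ln(1.951×10^-4) = 0.04511 m³/s
Check: V = 1.50 m/s, Re = 1.30×10^5, f = 0.01816, h_f = 20.9 m ≈ 20.9 m ✓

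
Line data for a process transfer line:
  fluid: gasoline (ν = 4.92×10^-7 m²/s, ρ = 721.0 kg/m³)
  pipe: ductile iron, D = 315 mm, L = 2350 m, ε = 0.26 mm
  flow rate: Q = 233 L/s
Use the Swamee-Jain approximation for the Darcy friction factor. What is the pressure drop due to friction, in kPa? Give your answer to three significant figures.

Δp ≈ 457 kPa

V = 4Q/(πD²) = 4·0.233/(π·0.315²) = 2.990 m/s
Re = VD/ν = 2.990·0.315/4.92×10^-7 = 1.91×10^6 → turbulent
ε/D = 0.26/315 = 8.25×10^-4
Swamee-Jain: f = 0.01900
h_f = f(L/D)V²/(2g) = 0.01900·(2350/0.315)·2.990²/(2·9.81) = 64.58 m
Δp = ρg·h_f = 721.0·9.81·64.58 = 456.8 kPa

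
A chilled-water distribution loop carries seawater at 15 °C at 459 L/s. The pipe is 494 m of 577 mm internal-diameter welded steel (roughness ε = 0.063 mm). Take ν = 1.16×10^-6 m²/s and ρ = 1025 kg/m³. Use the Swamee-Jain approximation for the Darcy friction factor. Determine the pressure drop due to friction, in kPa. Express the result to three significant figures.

V = 4Q/(πD²) = 4·0.459/(π·0.577²) = 1.755 m/s
Re = VD/ν = 1.755·0.577/1.16×10^-6 = 8.73×10^5 → turbulent
ε/D = 0.063/577 = 1.09×10^-4
Swamee-Jain: f = 0.01379
h_f = f(L/D)V²/(2g) = 0.01379·(494/0.577)·1.755²/(2·9.81) = 1.855 m
Δp = ρg·h_f = 1025·9.81·1.855 = 18.65 kPa

Δp ≈ 18.7 kPa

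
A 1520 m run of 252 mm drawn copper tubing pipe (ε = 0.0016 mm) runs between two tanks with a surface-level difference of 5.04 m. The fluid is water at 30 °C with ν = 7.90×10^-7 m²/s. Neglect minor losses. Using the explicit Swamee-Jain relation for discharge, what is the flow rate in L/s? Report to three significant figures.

Swamee-Jain (Type II): Q = -0.965·√(gD⁵h_f/L)·ln[ε/(3.7D) + √(3.17ν²L/(gD³h_f))]
√(gD⁵h_f/L) = √(9.81·0.252⁵·5.04/1520) = 0.005749
ε/(3.7D) = 1.72×10^-6; √(3.17ν²L/(gD³h_f)) = 6.16×10^-5
Q = -0.965·0.005749·ln(6.337×10^-5) = 0.05363 m³/s
Check: V = 1.08 m/s, Re = 3.43×10^5, f = 0.01410, h_f = 5.01 m ≈ 5.04 m ✓

Q ≈ 53.6 L/s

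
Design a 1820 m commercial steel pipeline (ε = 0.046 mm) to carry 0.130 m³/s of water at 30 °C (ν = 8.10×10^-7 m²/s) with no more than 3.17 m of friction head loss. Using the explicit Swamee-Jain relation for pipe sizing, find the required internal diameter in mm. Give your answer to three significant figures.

Swamee-Jain (Type III): D = 0.66·[ε^1.25·(LQ²/(gh_f))^4.75 + ν·Q^9.4·(L/(gh_f))^5.2]^0.04
LQ²/(gh_f) = 0.9891; L/(gh_f) = 58.53
Term 1 = ε^1.25·(…)^4.75 = 3.60×10^-6; Term 2 = ν·Q^9.4·(…)^5.2 = 5.88×10^-6
D = 0.66·(3.60×10^-6 + 5.88×10^-6)^0.04 = 0.4155 m = 416 mm
Check: V = 0.959 m/s, Re = 4.92×10^5, f = 0.01462, h_f = 3.00 m ≈ 3.17 m ✓

D ≈ 416 mm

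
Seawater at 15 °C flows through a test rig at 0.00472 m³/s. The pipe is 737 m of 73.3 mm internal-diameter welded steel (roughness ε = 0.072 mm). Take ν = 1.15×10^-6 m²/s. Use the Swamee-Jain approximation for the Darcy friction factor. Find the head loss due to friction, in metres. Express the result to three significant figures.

V = 4Q/(πD²) = 4·0.00472/(π·0.0733²) = 1.119 m/s
Re = VD/ν = 1.119·0.0733/1.15×10^-6 = 7.13×10^4 → turbulent
ε/D = 0.072/73.3 = 9.82×10^-4
Swamee-Jain: f = 0.02308
h_f = f(L/D)V²/(2g) = 0.02308·(737/0.0733)·1.119²/(2·9.81) = 14.80 m

h_f ≈ 14.8 m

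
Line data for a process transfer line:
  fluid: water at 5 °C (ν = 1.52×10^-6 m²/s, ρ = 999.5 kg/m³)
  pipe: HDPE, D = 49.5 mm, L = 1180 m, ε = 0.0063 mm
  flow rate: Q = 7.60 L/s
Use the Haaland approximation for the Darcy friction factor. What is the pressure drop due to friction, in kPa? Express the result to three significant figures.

V = 4Q/(πD²) = 4·0.00760/(π·0.0495²) = 3.949 m/s
Re = VD/ν = 3.949·0.0495/1.52×10^-6 = 1.29×10^5 → turbulent
ε/D = 0.0063/49.5 = 1.27×10^-4
Haaland: f = 0.01759
h_f = f(L/D)V²/(2g) = 0.01759·(1180/0.0495)·3.949²/(2·9.81) = 333.3 m
Δp = ρg·h_f = 999.5·9.81·333.3 = 3269 kPa

Δp ≈ 3270 kPa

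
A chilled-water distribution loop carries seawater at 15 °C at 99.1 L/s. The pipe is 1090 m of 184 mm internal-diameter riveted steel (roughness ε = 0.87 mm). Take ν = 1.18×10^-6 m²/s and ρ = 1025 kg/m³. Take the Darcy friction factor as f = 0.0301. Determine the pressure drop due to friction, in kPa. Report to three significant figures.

Δp ≈ 1270 kPa

V = 4Q/(πD²) = 4·0.0991/(π·0.184²) = 3.727 m/s
h_f = f(L/D)V²/(2g) = 0.03010·(1090/0.184)·3.727²/(2·9.81) = 126.2 m
Δp = ρg·h_f = 1025·9.81·126.2 = 1269 kPa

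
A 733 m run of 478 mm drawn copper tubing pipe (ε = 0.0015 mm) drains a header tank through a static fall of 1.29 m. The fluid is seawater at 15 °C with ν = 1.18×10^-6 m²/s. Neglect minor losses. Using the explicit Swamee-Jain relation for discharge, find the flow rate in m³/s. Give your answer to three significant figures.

Q ≈ 0.199 m³/s

Swamee-Jain (Type II): Q = -0.965·√(gD⁵h_f/L)·ln[ε/(3.7D) + √(3.17ν²L/(gD³h_f))]
√(gD⁵h_f/L) = √(9.81·0.478⁵·1.29/733) = 0.02076
ε/(3.7D) = 8.48×10^-7; √(3.17ν²L/(gD³h_f)) = 4.84×10^-5
Q = -0.965·0.02076·ln(4.923×10^-5) = 0.1987 m³/s
Check: V = 1.11 m/s, Re = 4.48×10^5, f = 0.01340, h_f = 1.28 m ≈ 1.29 m ✓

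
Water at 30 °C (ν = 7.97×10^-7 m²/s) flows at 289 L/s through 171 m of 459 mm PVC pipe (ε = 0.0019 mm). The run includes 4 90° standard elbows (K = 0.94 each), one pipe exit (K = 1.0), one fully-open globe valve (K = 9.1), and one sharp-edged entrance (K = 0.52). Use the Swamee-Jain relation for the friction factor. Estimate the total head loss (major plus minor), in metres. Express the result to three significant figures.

V = 4Q/(πD²) = 1.747 m/s; V²/2g = 0.1555 m
Re = 1.01×10^6, ε/D = 4.14×10^-6 → f = 0.01170 (Swamee-Jain)
Major: h_f = f(L/D)·V²/2g = 0.01170·372.5·0.1555 = 0.6777 m
Minor: ΣK = 14.4; h_m = ΣK·V²/2g = 2.236 m
Total H_L = 0.6777 + 2.236 = 2.913 m

H_L ≈ 2.91 m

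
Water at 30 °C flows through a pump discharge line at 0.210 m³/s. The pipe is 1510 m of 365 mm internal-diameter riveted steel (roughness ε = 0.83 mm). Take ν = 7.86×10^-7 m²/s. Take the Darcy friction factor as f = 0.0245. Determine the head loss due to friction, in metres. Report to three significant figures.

V = 4Q/(πD²) = 4·0.210/(π·0.365²) = 2.007 m/s
h_f = f(L/D)V²/(2g) = 0.02450·(1510/0.365)·2.007²/(2·9.81) = 20.81 m

h_f ≈ 20.8 m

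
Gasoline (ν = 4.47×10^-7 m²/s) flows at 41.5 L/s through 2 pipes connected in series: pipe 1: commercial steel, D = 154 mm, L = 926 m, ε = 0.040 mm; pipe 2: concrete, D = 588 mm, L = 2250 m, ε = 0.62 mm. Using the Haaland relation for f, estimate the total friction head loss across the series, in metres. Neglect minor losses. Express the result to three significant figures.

H ≈ 23.5 m

Pipe 1: V = 2.228 m/s, Re = 7.68×10^5, ε/D = 2.60×10^-4, f = 0.01541, h_1 = f(L/D)V²/2g = 23.45 m
Pipe 2: V = 0.1528 m/s, Re = 2.01×10^5, ε/D = 0.00105, f = 0.02112, h_2 = f(L/D)V²/2g = 0.09621 m
Series → Q common, losses add: H = Σh = 23.54 m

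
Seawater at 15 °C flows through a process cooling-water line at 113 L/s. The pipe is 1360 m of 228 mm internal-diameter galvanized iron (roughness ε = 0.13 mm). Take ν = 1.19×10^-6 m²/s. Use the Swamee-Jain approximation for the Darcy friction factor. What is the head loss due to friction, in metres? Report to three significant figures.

V = 4Q/(πD²) = 4·0.113/(π·0.228²) = 2.768 m/s
Re = VD/ν = 2.768·0.228/1.19×10^-6 = 5.30×10^5 → turbulent
ε/D = 0.13/228 = 5.70×10^-4
Swamee-Jain: f = 0.01815
h_f = f(L/D)V²/(2g) = 0.01815·(1360/0.228)·2.768²/(2·9.81) = 42.28 m

h_f ≈ 42.3 m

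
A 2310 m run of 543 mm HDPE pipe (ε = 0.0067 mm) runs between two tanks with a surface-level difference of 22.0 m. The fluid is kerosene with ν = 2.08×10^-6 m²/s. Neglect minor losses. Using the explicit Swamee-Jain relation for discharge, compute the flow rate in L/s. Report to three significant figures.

Q ≈ 660 L/s

Swamee-Jain (Type II): Q = -0.965·√(gD⁵h_f/L)·ln[ε/(3.7D) + √(3.17ν²L/(gD³h_f))]
√(gD⁵h_f/L) = √(9.81·0.543⁵·22.0/2310) = 0.06641
ε/(3.7D) = 3.33×10^-6; √(3.17ν²L/(gD³h_f)) = 3.03×10^-5
Q = -0.965·0.06641·ln(3.361×10^-5) = 0.6601 m³/s
Check: V = 2.85 m/s, Re = 7.44×10^5, f = 0.01246, h_f = 22.0 m ≈ 22.0 m ✓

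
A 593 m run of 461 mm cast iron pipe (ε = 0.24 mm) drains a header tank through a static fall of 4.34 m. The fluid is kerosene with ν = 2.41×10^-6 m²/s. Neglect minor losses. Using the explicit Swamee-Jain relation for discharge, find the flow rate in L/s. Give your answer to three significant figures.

Q ≈ 319 L/s

Swamee-Jain (Type II): Q = -0.965·√(gD⁵h_f/L)·ln[ε/(3.7D) + √(3.17ν²L/(gD³h_f))]
√(gD⁵h_f/L) = √(9.81·0.461⁵·4.34/593) = 0.03866
ε/(3.7D) = 1.41×10^-4; √(3.17ν²L/(gD³h_f)) = 5.12×10^-5
Q = -0.965·0.03866·ln(1.919×10^-4) = 0.3193 m³/s
Check: V = 1.91 m/s, Re = 3.66×10^5, f = 0.01821, h_f = 4.37 m ≈ 4.34 m ✓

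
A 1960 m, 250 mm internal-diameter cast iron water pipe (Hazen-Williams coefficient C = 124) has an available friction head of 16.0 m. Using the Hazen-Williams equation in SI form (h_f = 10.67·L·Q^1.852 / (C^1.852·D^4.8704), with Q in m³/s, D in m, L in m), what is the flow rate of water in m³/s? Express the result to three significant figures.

Rearranging: Q = [h_f·C^1.852·D^4.8704 / (10.67·L)]^(1/1.852)
Q = [16.0·124^1.852·0.250^4.8704 / (10.67·1960)]^0.540 = 0.06721 m³/s

Q ≈ 0.0672 m³/s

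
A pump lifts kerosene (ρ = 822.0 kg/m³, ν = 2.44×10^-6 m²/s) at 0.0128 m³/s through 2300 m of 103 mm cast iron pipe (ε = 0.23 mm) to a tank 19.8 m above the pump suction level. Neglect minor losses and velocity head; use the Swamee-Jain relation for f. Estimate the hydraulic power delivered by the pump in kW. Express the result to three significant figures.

P_hyd ≈ 9.45 kW

V = 4Q/(πD²) = 1.536 m/s; Re = 6.48×10^4; ε/D = 0.00223; f = 0.02670
h_f = f(L/D)V²/2g = 71.72 m
Total head H = z + h_f = 19.8 + 71.72 = 91.52 m
P_hyd = ρgQH = 822.0·9.81·0.0128·91.52 = 9.447 kW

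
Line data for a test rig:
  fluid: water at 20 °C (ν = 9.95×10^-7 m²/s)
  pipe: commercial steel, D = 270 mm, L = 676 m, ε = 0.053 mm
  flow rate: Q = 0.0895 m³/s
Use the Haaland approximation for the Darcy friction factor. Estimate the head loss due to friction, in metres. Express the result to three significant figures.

V = 4Q/(πD²) = 4·0.0895/(π·0.270²) = 1.563 m/s
Re = VD/ν = 1.563·0.270/9.95×10^-7 = 4.24×10^5 → turbulent
ε/D = 0.053/270 = 1.96×10^-4
Haaland: f = 0.01548
h_f = f(L/D)V²/(2g) = 0.01548·(676/0.270)·1.563²/(2·9.81) = 4.826 m

h_f ≈ 4.83 m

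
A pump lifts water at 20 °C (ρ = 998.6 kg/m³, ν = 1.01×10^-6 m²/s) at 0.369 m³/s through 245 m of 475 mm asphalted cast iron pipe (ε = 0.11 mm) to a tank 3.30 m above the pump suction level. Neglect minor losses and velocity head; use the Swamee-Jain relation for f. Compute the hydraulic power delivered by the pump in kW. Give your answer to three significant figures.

P_hyd ≈ 18.2 kW

V = 4Q/(πD²) = 2.082 m/s; Re = 9.79×10^5; ε/D = 2.32×10^-4; f = 0.01512
h_f = f(L/D)V²/2g = 1.724 m
Total head H = z + h_f = 3.30 + 1.724 = 5.024 m
P_hyd = ρgQH = 998.6·9.81·0.369·5.024 = 18.16 kW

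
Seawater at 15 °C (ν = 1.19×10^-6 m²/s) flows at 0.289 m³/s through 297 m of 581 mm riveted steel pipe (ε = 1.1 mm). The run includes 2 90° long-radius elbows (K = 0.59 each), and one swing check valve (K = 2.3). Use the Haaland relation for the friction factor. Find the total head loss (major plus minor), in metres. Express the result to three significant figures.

V = 4Q/(πD²) = 1.090 m/s; V²/2g = 0.06056 m
Re = 5.32×10^5, ε/D = 0.00189 → f = 0.02344 (Haaland)
Major: h_f = f(L/D)·V²/2g = 0.02344·511.2·0.06056 = 0.7258 m
Minor: ΣK = 3.48; h_m = ΣK·V²/2g = 0.2108 m
Total H_L = 0.7258 + 0.2108 = 0.9366 m

H_L ≈ 0.937 m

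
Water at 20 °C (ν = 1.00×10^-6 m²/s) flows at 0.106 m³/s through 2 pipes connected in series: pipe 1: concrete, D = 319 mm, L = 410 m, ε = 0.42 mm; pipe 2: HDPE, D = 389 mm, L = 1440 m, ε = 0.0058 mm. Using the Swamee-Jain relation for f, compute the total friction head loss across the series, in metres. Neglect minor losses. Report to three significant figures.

H ≈ 4.63 m

Pipe 1: V = 1.326 m/s, Re = 4.23×10^5, ε/D = 0.00132, f = 0.02173, h_1 = f(L/D)V²/2g = 2.504 m
Pipe 2: V = 0.8919 m/s, Re = 3.47×10^5, ε/D = 1.49×10^-5, f = 0.01418, h_2 = f(L/D)V²/2g = 2.128 m
Series → Q common, losses add: H = Σh = 4.632 m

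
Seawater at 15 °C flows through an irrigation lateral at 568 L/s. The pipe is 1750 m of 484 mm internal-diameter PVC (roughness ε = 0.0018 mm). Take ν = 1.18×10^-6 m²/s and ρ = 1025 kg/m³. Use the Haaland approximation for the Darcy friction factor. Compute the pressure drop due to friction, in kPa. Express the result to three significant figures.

V = 4Q/(πD²) = 4·0.568/(π·0.484²) = 3.087 m/s
Re = VD/ν = 3.087·0.484/1.18×10^-6 = 1.27×10^6 → turbulent
ε/D = 0.0018/484 = 3.72×10^-6
Haaland: f = 0.01121
h_f = f(L/D)V²/(2g) = 0.01121·(1750/0.484)·3.087²/(2·9.81) = 19.69 m
Δp = ρg·h_f = 1025·9.81·19.69 = 198.0 kPa

Δp ≈ 198 kPa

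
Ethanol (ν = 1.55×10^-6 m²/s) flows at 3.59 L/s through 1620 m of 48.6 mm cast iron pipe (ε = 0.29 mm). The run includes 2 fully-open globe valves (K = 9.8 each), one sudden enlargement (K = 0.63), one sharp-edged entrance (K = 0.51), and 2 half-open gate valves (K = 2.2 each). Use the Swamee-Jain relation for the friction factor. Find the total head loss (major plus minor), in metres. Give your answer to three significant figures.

H_L ≈ 220 m

V = 4Q/(πD²) = 1.935 m/s; V²/2g = 0.1909 m
Re = 6.07×10^4, ε/D = 0.00597 → f = 0.03374 (Swamee-Jain)
Major: h_f = f(L/D)·V²/2g = 0.03374·33333·0.1909 = 214.7 m
Minor: ΣK = 25.1; h_m = ΣK·V²/2g = 4.799 m
Total H_L = 214.7 + 4.799 = 219.5 m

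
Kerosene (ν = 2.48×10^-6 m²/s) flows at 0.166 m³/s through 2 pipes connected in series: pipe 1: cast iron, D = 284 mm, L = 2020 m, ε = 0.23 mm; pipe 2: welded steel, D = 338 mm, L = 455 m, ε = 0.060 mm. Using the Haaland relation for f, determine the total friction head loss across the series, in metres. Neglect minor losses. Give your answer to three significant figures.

H ≈ 52.8 m

Pipe 1: V = 2.620 m/s, Re = 3.00×10^5, ε/D = 8.10×10^-4, f = 0.01968, h_1 = f(L/D)V²/2g = 48.99 m
Pipe 2: V = 1.850 m/s, Re = 2.52×10^5, ε/D = 1.78×10^-4, f = 0.01622, h_2 = f(L/D)V²/2g = 3.809 m
Series → Q common, losses add: H = Σh = 52.80 m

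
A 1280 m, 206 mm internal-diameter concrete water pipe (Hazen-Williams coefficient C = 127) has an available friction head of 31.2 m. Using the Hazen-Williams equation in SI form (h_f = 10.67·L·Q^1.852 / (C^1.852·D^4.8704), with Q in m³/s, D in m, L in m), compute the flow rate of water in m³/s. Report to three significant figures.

Rearranging: Q = [h_f·C^1.852·D^4.8704 / (10.67·L)]^(1/1.852)
Q = [31.2·127^1.852·0.206^4.8704 / (10.67·1280)]^0.540 = 0.07469 m³/s

Q ≈ 0.0747 m³/s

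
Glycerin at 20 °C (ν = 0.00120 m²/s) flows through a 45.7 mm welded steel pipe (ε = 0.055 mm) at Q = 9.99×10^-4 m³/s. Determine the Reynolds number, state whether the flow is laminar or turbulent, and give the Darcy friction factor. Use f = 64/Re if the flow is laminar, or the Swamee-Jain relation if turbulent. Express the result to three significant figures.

Re ≈ 23.2; laminar; f = 64/Re ≈ 2.76

V = 4Q/(πD²) = 0.6090 m/s
Re = VD/ν = 0.6090·0.0457/0.00120 = 23.2
Re < 2300 → laminar → f = 64/Re = 2.759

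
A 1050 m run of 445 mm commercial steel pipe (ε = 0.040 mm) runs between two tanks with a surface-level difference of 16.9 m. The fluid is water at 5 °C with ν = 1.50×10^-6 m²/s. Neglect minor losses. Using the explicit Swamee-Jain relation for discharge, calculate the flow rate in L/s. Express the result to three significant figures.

Q ≈ 505 L/s

Swamee-Jain (Type II): Q = -0.965·√(gD⁵h_f/L)·ln[ε/(3.7D) + √(3.17ν²L/(gD³h_f))]
√(gD⁵h_f/L) = √(9.81·0.445⁵·16.9/1050) = 0.05249
ε/(3.7D) = 2.43×10^-5; √(3.17ν²L/(gD³h_f)) = 2.26×10^-5
Q = -0.965·0.05249·ln(4.694×10^-5) = 0.5049 m³/s
Check: V = 3.25 m/s, Re = 9.63×10^5, f = 0.01340, h_f = 17.0 m ≈ 16.9 m ✓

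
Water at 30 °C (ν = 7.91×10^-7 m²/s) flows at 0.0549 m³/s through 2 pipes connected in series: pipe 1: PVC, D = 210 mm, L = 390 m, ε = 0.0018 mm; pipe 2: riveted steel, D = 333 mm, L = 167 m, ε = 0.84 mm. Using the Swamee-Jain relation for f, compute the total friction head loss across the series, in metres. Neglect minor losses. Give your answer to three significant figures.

Pipe 1: V = 1.585 m/s, Re = 4.21×10^5, ε/D = 8.57×10^-6, f = 0.01363, h_1 = f(L/D)V²/2g = 3.241 m
Pipe 2: V = 0.6304 m/s, Re = 2.65×10^5, ε/D = 0.00252, f = 0.02567, h_2 = f(L/D)V²/2g = 0.2607 m
Series → Q common, losses add: H = Σh = 3.502 m

H ≈ 3.50 m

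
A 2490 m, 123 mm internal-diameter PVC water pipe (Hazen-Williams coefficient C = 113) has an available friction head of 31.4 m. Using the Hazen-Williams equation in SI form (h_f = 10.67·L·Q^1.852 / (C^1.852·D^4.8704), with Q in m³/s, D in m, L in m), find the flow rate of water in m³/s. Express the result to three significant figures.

Rearranging: Q = [h_f·C^1.852·D^4.8704 / (10.67·L)]^(1/1.852)
Q = [31.4·113^1.852·0.123^4.8704 / (10.67·2490)]^0.540 = 0.01200 m³/s

Q ≈ 0.0120 m³/s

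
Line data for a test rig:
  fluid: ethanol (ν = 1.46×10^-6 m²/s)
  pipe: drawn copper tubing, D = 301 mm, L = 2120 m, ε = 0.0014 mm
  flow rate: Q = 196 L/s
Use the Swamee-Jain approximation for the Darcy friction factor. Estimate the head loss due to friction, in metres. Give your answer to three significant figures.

V = 4Q/(πD²) = 4·0.196/(π·0.301²) = 2.754 m/s
Re = VD/ν = 2.754·0.301/1.46×10^-6 = 5.68×10^5 → turbulent
ε/D = 0.0014/301 = 4.65×10^-6
Swamee-Jain: f = 0.01288
h_f = f(L/D)V²/(2g) = 0.01288·(2120/0.301)·2.754²/(2·9.81) = 35.08 m

h_f ≈ 35.1 m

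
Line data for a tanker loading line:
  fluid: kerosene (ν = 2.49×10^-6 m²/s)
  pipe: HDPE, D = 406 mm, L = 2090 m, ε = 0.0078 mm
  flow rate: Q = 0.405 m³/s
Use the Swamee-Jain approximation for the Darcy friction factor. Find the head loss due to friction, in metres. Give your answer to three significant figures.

h_f ≈ 34.3 m

V = 4Q/(πD²) = 4·0.405/(π·0.406²) = 3.128 m/s
Re = VD/ν = 3.128·0.406/2.49×10^-6 = 5.10×10^5 → turbulent
ε/D = 0.0078/406 = 1.92×10^-5
Swamee-Jain: f = 0.01335
h_f = f(L/D)V²/(2g) = 0.01335·(2090/0.406)·3.128²/(2·9.81) = 34.28 m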